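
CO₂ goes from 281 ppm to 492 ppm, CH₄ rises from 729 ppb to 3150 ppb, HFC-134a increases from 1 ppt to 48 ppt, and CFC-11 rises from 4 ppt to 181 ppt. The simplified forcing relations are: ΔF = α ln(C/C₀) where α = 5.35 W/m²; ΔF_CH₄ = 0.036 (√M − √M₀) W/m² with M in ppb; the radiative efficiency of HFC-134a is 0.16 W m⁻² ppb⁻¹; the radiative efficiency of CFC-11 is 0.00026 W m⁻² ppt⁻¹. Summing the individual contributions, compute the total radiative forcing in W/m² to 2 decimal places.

ΔF = 4.10 W/m²

CO₂: 5.35 × ln(492/281) = 5.35 × ln(1.75089) = 5.35 × 0.56012 = 2.9966 W/m².
CH₄: 0.036 × (√3150 − √729) = 0.036 × (56.1249 − 27.0000) = 0.036 × 29.1249 = 1.0485 W/m².
HFC-134a: Δ = 48 − 1 = 47 ppt = 0.047 ppb; ΔF = 0.16 × 0.047 = 0.0075 W/m².
CFC-11: ΔF = 0.00026 × (181 − 4) = 0.00026 × 177 = 0.0460 W/m².
Total ΔF = 2.9966 + 1.0485 + 0.0075 + 0.0460 = 4.0986 W/m².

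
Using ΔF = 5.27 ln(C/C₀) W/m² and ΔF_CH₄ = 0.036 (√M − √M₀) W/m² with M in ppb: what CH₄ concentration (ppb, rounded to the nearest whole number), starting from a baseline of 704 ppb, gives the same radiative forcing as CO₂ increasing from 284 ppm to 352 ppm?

M ≈ 3359 ppb

CO₂ forcing: 5.27 × ln(352/284) = 5.27 × 0.214657 = 1.13124 W/m².
Set 0.036(√M − √704) = 1.13124: √M = 1.13124/0.036 + √704 = 31.4233 + 26.5330 = 57.9563.
M = (57.9563)² = 3358.93 ppb.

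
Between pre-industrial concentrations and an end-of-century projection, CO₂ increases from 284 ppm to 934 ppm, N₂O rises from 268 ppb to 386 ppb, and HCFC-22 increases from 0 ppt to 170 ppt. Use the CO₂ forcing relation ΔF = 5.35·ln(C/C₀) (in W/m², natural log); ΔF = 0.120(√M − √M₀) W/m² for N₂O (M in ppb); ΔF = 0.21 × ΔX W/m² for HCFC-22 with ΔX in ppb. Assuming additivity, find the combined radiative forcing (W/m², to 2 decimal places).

ΔF = 6.80 W/m²

CO₂: 5.35 × ln(934/284) = 5.35 × ln(3.28873) = 5.35 × 1.19050 = 6.3692 W/m².
N₂O: 0.120 × (√386 − √268) = 0.120 × (19.6469 − 16.3707) = 0.120 × 3.2762 = 0.3931 W/m².
HCFC-22: Δ = 170 − 0 = 170 ppt = 0.170 ppb; ΔF = 0.21 × 0.170 = 0.0357 W/m².
Total ΔF = 6.3692 + 0.3931 + 0.0357 = 6.7980 W/m².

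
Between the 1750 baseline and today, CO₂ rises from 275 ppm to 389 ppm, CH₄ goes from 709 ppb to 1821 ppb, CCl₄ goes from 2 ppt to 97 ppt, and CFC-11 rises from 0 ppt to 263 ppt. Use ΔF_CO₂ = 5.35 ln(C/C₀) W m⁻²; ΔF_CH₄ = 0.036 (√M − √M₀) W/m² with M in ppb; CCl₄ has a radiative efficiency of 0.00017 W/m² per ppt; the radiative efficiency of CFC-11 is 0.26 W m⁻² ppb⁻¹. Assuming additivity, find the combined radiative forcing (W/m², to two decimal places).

ΔF = 2.52 W/m²

CO₂: 5.35 × ln(389/275) = 5.35 × ln(1.41455) = 5.35 × 0.34681 = 1.8554 W/m².
CH₄: 0.036 × (√1821 − √709) = 0.036 × (42.6732 − 26.6271) = 0.036 × 16.0461 = 0.5777 W/m².
CCl₄: ΔF = 0.00017 × (97 − 2) = 0.00017 × 95 = 0.0162 W/m².
CFC-11: Δ = 263 − 0 = 263 ppt = 0.263 ppb; ΔF = 0.26 × 0.263 = 0.0684 W/m².
Total ΔF = 1.8554 + 0.5777 + 0.0162 + 0.0684 = 2.5177 W/m².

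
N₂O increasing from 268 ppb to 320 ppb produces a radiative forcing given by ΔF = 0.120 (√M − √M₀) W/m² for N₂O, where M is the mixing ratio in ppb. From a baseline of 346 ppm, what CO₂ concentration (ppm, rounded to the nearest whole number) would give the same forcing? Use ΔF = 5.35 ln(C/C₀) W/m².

N₂O forcing: 0.120 × (√320 − √268) = 0.120 × (17.8885 − 16.3707) = 0.120 × 1.5178 = 0.18214 W/m².
Set 5.35 ln(C/346) = 0.18214: ln(C/346) = 0.18214/5.35 = 0.03404, so C = 346 × e^0.03404 = 346 × 1.03463 = 357.98 ppm.

C ≈ 358 ppm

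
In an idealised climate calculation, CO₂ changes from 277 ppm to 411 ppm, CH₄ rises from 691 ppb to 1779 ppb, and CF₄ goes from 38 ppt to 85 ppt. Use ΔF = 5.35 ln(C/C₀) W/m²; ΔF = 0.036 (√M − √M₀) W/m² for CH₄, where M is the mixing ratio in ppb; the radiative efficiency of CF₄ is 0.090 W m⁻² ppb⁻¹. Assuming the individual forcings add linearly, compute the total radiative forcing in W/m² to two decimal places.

ΔF = 2.69 W/m²

CO₂: 5.35 × ln(411/277) = 5.35 × ln(1.48375) = 5.35 × 0.39457 = 2.1109 W/m².
CH₄: 0.036 × (√1779 − √691) = 0.036 × (42.1782 − 26.2869) = 0.036 × 15.8913 = 0.5721 W/m².
CF₄: Δ = 85 − 38 = 47 ppt = 0.047 ppb; ΔF = 0.090 × 0.047 = 0.0042 W/m².
Total ΔF = 2.1109 + 0.5721 + 0.0042 = 2.6872 W/m².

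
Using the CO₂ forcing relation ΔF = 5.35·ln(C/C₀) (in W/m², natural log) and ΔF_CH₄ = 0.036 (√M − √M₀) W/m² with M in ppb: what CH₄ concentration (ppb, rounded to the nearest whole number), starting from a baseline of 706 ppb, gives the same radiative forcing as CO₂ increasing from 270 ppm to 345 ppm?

M ≈ 3969 ppb

CO₂ forcing: 5.35 × ln(345/270) = 5.35 × 0.245122 = 1.31140 W/m².
Set 0.036(√M − √706) = 1.31140: √M = 1.31140/0.036 + √706 = 36.4278 + 26.5707 = 62.9985.
M = (62.9985)² = 3968.81 ppb.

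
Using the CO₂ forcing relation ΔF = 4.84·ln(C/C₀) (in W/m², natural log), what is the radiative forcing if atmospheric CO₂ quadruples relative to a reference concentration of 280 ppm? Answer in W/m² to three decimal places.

ΔF = 6.710 W/m²

Because the forcing depends only on the ratio C/C₀, the initial concentration does not enter.
ΔF = 4.84 × ln(4) = 4.84 × 1.38629 = 6.7096 W/m².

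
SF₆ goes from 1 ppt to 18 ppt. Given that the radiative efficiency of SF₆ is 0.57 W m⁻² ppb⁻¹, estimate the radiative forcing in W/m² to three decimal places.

SF₆: Δ = 18 − 1 = 17 ppt = 0.017 ppb; ΔF = 0.57 × 0.017 = 0.0097 W/m².

ΔF = 0.010 W/m²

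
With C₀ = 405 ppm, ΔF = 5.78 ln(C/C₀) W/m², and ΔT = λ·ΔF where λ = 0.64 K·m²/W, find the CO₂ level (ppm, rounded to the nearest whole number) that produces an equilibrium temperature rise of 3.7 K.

C ≈ 1101 ppm

Required forcing: ΔF = ΔT/λ = 3.7/0.64 = 5.7813 W/m².
Then ln(C/405) = ΔF/5.78 = 5.7813/5.78 = 1.00022.
So C = 405 × e^1.00022 = 405 × 2.71888 = 1101.15 ppm.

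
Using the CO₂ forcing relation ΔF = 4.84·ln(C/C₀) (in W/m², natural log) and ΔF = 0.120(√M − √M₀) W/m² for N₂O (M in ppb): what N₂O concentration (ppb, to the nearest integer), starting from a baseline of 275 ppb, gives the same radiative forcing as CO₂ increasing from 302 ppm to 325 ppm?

CO₂ forcing: 4.84 × ln(325/302) = 4.84 × 0.073398 = 0.35525 W/m².
Set 0.120(√M − √275) = 0.35525: √M = 0.35525/0.120 + √275 = 2.9604 + 16.5831 = 19.5435.
M = (19.5435)² = 381.95 ppb.

M ≈ 382 ppb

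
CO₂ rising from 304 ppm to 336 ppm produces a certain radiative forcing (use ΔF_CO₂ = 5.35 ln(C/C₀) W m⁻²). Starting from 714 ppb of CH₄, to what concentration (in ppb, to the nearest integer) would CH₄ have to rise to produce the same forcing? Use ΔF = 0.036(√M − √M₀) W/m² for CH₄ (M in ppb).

M ≈ 1730 ppb

CO₂ forcing: 5.35 × ln(336/304) = 5.35 × 0.100083 = 0.53544 W/m².
Set 0.036(√M − √714) = 0.53544: √M = 0.53544/0.036 + √714 = 14.8733 + 26.7208 = 41.5941.
M = (41.5941)² = 1730.07 ppb.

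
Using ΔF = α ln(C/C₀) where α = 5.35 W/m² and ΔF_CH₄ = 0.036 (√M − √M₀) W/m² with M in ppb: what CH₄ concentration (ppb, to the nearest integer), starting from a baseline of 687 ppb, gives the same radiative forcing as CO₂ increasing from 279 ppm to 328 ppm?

CO₂ forcing: 5.35 × ln(328/279) = 5.35 × 0.161802 = 0.86564 W/m².
Set 0.036(√M − √687) = 0.86564: √M = 0.86564/0.036 + √687 = 24.0456 + 26.2107 = 50.2563.
M = (50.2563)² = 2525.70 ppb.

M ≈ 2526 ppb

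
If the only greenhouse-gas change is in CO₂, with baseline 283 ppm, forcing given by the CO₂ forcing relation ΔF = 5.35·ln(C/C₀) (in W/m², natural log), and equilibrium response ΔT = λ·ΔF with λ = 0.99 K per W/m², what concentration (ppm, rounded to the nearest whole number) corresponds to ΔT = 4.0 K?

C ≈ 602 ppm

Required forcing: ΔF = ΔT/λ = 4.0/0.99 = 4.0404 W/m².
Then ln(C/283) = ΔF/5.35 = 4.0404/5.35 = 0.75521.
So C = 283 × e^0.75521 = 283 × 2.12806 = 602.24 ppm.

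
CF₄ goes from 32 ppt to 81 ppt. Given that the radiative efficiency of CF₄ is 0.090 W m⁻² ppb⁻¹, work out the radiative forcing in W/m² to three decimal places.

CF₄: Δ = 81 − 32 = 49 ppt = 0.049 ppb; ΔF = 0.090 × 0.049 = 0.0044 W/m².

ΔF = 0.004 W/m²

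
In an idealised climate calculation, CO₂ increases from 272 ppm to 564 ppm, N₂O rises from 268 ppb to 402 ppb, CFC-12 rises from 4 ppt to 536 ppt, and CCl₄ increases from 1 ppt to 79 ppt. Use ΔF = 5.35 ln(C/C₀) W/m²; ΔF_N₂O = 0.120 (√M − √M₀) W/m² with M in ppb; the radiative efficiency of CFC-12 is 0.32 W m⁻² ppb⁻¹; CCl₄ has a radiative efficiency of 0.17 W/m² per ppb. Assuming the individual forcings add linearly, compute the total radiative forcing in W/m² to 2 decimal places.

ΔF = 4.53 W/m²

CO₂: 5.35 × ln(564/272) = 5.35 × ln(2.07353) = 5.35 × 0.72925 = 3.9015 W/m².
N₂O: 0.120 × (√402 − √268) = 0.120 × (20.0499 − 16.3707) = 0.120 × 3.6792 = 0.4415 W/m².
CFC-12: Δ = 536 − 4 = 532 ppt = 0.532 ppb; ΔF = 0.32 × 0.532 = 0.1702 W/m².
CCl₄: Δ = 79 − 1 = 78 ppt = 0.078 ppb; ΔF = 0.17 × 0.078 = 0.0133 W/m².
Total ΔF = 3.9015 + 0.4415 + 0.1702 + 0.0133 = 4.5265 W/m².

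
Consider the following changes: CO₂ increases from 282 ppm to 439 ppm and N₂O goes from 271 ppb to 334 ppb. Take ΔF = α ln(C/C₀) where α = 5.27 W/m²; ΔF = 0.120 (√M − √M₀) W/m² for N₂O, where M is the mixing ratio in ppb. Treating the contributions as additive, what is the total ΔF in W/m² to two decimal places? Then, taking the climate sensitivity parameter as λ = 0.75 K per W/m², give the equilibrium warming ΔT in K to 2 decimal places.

CO₂: 5.27 × ln(439/282) = 5.27 × ln(1.55674) = 5.27 × 0.44259 = 2.3324 W/m².
N₂O: 0.120 × (√334 − √271) = 0.120 × (18.2757 − 16.4621) = 0.120 × 1.8136 = 0.2176 W/m².
Total ΔF = 2.3324 + 0.2176 = 2.5500 W/m².
ΔT = λ ΔF = 0.75 × 2.55 = 1.9125 K.

ΔF = 2.55 W/m²; ΔT = 1.91 K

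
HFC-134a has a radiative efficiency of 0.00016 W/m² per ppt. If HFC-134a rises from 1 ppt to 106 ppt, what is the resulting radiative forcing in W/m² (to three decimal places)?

ΔF = 0.017 W/m²

HFC-134a: ΔF = 0.00016 × (106 − 1) = 0.00016 × 105 = 0.0168 W/m².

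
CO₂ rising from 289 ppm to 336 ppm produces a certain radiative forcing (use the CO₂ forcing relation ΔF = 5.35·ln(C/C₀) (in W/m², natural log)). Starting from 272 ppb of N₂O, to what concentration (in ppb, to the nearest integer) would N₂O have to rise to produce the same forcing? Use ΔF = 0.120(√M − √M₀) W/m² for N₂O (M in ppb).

CO₂ forcing: 5.35 × ln(336/289) = 5.35 × 0.150684 = 0.80616 W/m².
Set 0.120(√M − √272) = 0.80616: √M = 0.80616/0.120 + √272 = 6.7180 + 16.4924 = 23.2104.
M = (23.2104)² = 538.72 ppb.

M ≈ 539 ppb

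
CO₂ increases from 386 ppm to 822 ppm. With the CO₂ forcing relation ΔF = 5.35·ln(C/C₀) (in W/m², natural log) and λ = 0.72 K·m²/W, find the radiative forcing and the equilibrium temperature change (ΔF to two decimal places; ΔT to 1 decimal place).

ΔF = 4.04 W/m²; ΔT = 2.9 K

CO₂: 5.35 × ln(822/386) = 5.35 × ln(2.12953) = 5.35 × 0.75590 = 4.0441 W/m².
ΔT = λ ΔF = 0.72 × 4.04 = 2.9088 K.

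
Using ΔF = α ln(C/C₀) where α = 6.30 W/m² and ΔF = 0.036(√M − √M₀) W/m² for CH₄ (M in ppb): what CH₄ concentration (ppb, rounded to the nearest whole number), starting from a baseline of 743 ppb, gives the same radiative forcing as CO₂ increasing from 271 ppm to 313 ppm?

CO₂ forcing: 6.30 × ln(313/271) = 6.30 × 0.144084 = 0.90773 W/m².
Set 0.036(√M − √743) = 0.90773: √M = 0.90773/0.036 + √743 = 25.2147 + 27.2580 = 52.4727.
M = (52.4727)² = 2753.38 ppb.

M ≈ 2753 ppb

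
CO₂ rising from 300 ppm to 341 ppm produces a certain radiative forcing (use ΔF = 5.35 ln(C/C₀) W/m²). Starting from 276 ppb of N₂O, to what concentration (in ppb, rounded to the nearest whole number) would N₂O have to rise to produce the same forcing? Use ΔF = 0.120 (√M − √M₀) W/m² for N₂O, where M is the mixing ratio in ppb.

CO₂ forcing: 5.35 × ln(341/300) = 5.35 × 0.128100 = 0.68534 W/m².
Set 0.120(√M − √276) = 0.68534: √M = 0.68534/0.120 + √276 = 5.7112 + 16.6132 = 22.3244.
M = (22.3244)² = 498.38 ppb.

M ≈ 498 ppb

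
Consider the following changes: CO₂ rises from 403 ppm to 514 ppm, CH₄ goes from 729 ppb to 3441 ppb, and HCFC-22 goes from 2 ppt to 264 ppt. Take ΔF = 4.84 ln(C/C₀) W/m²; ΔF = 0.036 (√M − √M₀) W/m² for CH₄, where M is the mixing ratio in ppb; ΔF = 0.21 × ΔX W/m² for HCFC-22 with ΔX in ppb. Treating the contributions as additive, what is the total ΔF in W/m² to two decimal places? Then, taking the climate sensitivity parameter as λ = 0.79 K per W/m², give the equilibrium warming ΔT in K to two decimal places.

ΔF = 2.37 W/m²; ΔT = 1.87 K

CO₂: 4.84 × ln(514/403) = 4.84 × ln(1.27543) = 4.84 × 0.24328 = 1.1775 W/m².
CH₄: 0.036 × (√3441 − √729) = 0.036 × (58.6600 − 27.0000) = 0.036 × 31.6600 = 1.1398 W/m².
HCFC-22: Δ = 264 − 2 = 262 ppt = 0.262 ppb; ΔF = 0.21 × 0.262 = 0.0550 W/m².
Total ΔF = 1.1775 + 1.1398 + 0.0550 = 2.3723 W/m².
ΔT = λ ΔF = 0.79 × 2.37 = 1.8723 K.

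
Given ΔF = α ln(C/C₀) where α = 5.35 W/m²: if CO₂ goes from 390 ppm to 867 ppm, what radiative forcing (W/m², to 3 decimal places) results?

CO₂ absorption bands are partially saturated, so forcing scales with the logarithm of the concentration ratio.
CO₂: 5.35 × ln(867/390) = 5.35 × ln(2.22308) = 5.35 × 0.79889 = 4.2741 W/m².

ΔF = 4.274 W/m²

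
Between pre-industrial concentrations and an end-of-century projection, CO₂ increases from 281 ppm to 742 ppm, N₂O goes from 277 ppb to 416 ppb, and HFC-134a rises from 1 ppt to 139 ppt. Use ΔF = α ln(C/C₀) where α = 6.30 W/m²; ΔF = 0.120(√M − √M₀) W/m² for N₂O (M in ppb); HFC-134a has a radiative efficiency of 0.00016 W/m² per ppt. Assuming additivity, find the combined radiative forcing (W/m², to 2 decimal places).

ΔF = 6.59 W/m²

CO₂: 6.30 × ln(742/281) = 6.30 × ln(2.64057) = 6.30 × 0.97099 = 6.1172 W/m².
N₂O: 0.120 × (√416 − √277) = 0.120 × (20.3961 − 16.6433) = 0.120 × 3.7528 = 0.4503 W/m².
HFC-134a: ΔF = 0.00016 × (139 − 1) = 0.00016 × 138 = 0.0221 W/m².
Total ΔF = 6.1172 + 0.4503 + 0.0221 = 6.5896 W/m².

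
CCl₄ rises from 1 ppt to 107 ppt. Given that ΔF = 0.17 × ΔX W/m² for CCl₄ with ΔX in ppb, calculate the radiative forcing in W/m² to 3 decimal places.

CCl₄: Δ = 107 − 1 = 106 ppt = 0.106 ppb; ΔF = 0.17 × 0.106 = 0.0180 W/m².

ΔF = 0.018 W/m²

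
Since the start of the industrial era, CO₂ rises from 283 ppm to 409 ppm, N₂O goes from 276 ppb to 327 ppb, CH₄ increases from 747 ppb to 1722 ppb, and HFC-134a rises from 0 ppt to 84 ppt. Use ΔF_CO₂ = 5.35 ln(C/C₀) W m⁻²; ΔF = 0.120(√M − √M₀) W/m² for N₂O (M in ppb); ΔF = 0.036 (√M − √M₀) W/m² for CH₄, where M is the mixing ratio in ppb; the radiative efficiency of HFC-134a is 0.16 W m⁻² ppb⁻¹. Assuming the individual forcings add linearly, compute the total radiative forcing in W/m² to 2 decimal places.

ΔF = 2.67 W/m²

CO₂: 5.35 × ln(409/283) = 5.35 × ln(1.44523) = 5.35 × 0.36827 = 1.9702 W/m².
N₂O: 0.120 × (√327 − √276) = 0.120 × (18.0831 − 16.6132) = 0.120 × 1.4699 = 0.1764 W/m².
CH₄: 0.036 × (√1722 − √747) = 0.036 × (41.4970 − 27.3313) = 0.036 × 14.1657 = 0.5100 W/m².
HFC-134a: Δ = 84 − 0 = 84 ppt = 0.084 ppb; ΔF = 0.16 × 0.084 = 0.0134 W/m².
Total ΔF = 1.9702 + 0.1764 + 0.5100 + 0.0134 = 2.6700 W/m².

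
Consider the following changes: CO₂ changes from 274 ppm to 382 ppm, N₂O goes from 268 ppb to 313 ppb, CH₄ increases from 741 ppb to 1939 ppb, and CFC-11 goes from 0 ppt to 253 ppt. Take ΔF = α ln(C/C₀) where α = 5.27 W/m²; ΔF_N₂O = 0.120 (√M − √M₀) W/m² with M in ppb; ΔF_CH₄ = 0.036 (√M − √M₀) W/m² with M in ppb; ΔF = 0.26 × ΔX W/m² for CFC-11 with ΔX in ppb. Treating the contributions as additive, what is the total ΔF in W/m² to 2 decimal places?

CO₂: 5.27 × ln(382/274) = 5.27 × ln(1.39416) = 5.27 × 0.33229 = 1.7512 W/m².
N₂O: 0.120 × (√313 − √268) = 0.120 × (17.6918 − 16.3707) = 0.120 × 1.3211 = 0.1585 W/m².
CH₄: 0.036 × (√1939 − √741) = 0.036 × (44.0341 − 27.2213) = 0.036 × 16.8128 = 0.6053 W/m².
CFC-11: Δ = 253 − 0 = 253 ppt = 0.253 ppb; ΔF = 0.26 × 0.253 = 0.0658 W/m².
Total ΔF = 1.7512 + 0.1585 + 0.6053 + 0.0658 = 2.5808 W/m².

ΔF = 2.58 W/m²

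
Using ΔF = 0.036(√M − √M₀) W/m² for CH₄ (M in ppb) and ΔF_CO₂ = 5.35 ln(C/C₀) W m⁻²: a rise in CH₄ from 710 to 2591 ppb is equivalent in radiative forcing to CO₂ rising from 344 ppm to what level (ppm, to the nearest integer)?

CH₄ forcing: 0.036 × (√2591 − √710) = 0.036 × (50.9019 − 26.6458) = 0.036 × 24.2561 = 0.87322 W/m².
Set 5.35 ln(C/344) = 0.87322: ln(C/344) = 0.87322/5.35 = 0.16322, so C = 344 × e^0.16322 = 344 × 1.17730 = 404.99 ppm.

C ≈ 405 ppm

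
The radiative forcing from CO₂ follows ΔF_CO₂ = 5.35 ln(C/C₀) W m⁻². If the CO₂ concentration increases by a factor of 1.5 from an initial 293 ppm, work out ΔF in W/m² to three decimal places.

ΔF = 2.169 W/m²

Because the forcing depends only on the ratio C/C₀, the initial concentration does not enter.
ΔF = 5.35 × ln(1.5) = 5.35 × 0.40547 = 2.1693 W/m².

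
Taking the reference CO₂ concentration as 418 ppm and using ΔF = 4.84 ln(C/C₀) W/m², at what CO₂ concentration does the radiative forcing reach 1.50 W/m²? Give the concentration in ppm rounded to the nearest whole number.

Set 4.84 ln(C/418) = 1.50, so ln(C/418) = 1.50/4.84 = 0.30992.
Then C/418 = e^0.30992 = 1.36332, giving C = 418 × 1.36332 = 569.87 ppm.

C ≈ 570 ppm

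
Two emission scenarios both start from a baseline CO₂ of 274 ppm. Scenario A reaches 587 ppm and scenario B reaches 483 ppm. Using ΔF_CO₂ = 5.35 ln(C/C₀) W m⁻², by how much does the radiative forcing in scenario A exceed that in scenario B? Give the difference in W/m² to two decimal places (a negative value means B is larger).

ΔF_A = 5.35 ln(587/274) = 5.35 × 0.76190 = 4.0762 W/m².
ΔF_B = 5.35 ln(483/274) = 5.35 × 0.56689 = 3.0329 W/m².
Difference: 4.0762 − 3.0329 = 1.0433 W/m².

ΔF_A − ΔF_B = 1.04 W/m²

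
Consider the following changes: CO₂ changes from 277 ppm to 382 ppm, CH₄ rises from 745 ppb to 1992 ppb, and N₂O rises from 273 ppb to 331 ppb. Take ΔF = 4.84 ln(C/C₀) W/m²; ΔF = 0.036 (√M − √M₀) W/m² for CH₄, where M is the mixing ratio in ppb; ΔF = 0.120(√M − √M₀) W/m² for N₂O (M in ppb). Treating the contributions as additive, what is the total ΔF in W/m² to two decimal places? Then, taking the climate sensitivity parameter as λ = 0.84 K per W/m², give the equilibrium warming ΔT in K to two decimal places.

ΔF = 2.38 W/m²; ΔT = 2.00 K

CO₂: 4.84 × ln(382/277) = 4.84 × ln(1.37906) = 4.84 × 0.32140 = 1.5556 W/m².
CH₄: 0.036 × (√1992 − √745) = 0.036 × (44.6318 − 27.2947) = 0.036 × 17.3371 = 0.6241 W/m².
N₂O: 0.120 × (√331 − √273) = 0.120 × (18.1934 − 16.5227) = 0.120 × 1.6707 = 0.2005 W/m².
Total ΔF = 1.5556 + 0.6241 + 0.2005 = 2.3802 W/m².
ΔT = λ ΔF = 0.84 × 2.38 = 1.9992 K.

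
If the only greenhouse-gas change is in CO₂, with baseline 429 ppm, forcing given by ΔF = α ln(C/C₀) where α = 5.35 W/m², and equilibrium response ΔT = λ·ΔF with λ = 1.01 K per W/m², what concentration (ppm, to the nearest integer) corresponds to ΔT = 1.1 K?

C ≈ 526 ppm

Required forcing: ΔF = ΔT/λ = 1.1/1.01 = 1.0891 W/m².
Then ln(C/429) = ΔF/5.35 = 1.0891/5.35 = 0.20357.
So C = 429 × e^0.20357 = 429 × 1.22577 = 525.86 ppm.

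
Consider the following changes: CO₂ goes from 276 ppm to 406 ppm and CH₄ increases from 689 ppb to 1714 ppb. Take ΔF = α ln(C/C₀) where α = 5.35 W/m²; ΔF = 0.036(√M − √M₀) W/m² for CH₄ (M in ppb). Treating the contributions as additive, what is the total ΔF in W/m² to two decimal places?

ΔF = 2.61 W/m²

CO₂: 5.35 × ln(406/276) = 5.35 × ln(1.47101) = 5.35 × 0.38595 = 2.0648 W/m².
CH₄: 0.036 × (√1714 − √689) = 0.036 × (41.4005 − 26.2488) = 0.036 × 15.1517 = 0.5455 W/m².
Total ΔF = 2.0648 + 0.5455 = 2.6103 W/m².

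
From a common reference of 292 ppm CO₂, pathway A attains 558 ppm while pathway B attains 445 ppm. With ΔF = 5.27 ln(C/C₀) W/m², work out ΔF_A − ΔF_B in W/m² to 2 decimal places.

ΔF_A − ΔF_B = 1.19 W/m²

ΔF_A = 5.27 ln(558/292) = 5.27 × 0.64761 = 3.4129 W/m².
ΔF_B = 5.27 ln(445/292) = 5.27 × 0.42132 = 2.2204 W/m².
Difference: 3.4129 − 2.2204 = 1.1925 W/m².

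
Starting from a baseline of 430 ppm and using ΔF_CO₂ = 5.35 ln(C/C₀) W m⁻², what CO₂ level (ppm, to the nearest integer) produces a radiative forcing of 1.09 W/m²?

Set 5.35 ln(C/430) = 1.09, so ln(C/430) = 1.09/5.35 = 0.20374.
Then C/430 = e^0.20374 = 1.22598, giving C = 430 × 1.22598 = 527.17 ppm.

C ≈ 527 ppm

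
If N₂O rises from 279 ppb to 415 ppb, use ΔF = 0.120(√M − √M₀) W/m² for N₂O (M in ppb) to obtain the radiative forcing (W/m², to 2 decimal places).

N₂O: 0.120 × (√415 − √279) = 0.120 × (20.3715 − 16.7033) = 0.120 × 3.6682 = 0.4402 W/m².

ΔF = 0.44 W/m²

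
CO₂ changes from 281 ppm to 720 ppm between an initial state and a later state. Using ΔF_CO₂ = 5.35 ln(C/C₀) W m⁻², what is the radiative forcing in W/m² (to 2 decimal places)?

ΔF = 5.03 W/m²

CO₂: 5.35 × ln(720/281) = 5.35 × ln(2.56228) = 5.35 × 0.94090 = 5.0338 W/m².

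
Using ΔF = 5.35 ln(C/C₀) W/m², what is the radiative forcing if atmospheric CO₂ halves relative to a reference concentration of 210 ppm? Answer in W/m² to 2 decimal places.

ΔF = -3.71 W/m²

Because the forcing depends only on the ratio C/C₀, the initial concentration does not enter.
ΔF = 5.35 × ln(0.5) = 5.35 × -0.69315 = -3.7084 W/m².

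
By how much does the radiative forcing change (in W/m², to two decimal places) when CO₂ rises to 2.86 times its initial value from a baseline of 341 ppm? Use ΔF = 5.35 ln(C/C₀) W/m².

ΔF = 5.35 × ln(2.86) = 5.35 × 1.05082 = 5.6219 W/m².

ΔF = 5.62 W/m²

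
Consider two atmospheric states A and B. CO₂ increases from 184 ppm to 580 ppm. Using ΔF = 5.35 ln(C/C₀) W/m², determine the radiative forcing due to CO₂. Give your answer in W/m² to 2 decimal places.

ΔF = 6.14 W/m²

CO₂ absorption bands are partially saturated, so forcing scales with the logarithm of the concentration ratio.
CO₂: 5.35 × ln(580/184) = 5.35 × ln(3.15217) = 5.35 × 1.14809 = 6.1423 W/m².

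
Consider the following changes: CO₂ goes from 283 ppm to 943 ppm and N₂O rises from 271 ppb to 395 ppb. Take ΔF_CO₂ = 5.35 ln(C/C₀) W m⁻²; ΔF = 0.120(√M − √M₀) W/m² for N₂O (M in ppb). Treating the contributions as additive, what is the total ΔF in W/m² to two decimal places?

ΔF = 6.85 W/m²

CO₂: 5.35 × ln(943/283) = 5.35 × ln(3.33216) = 5.35 × 1.20362 = 6.4394 W/m².
N₂O: 0.120 × (√395 − √271) = 0.120 × (19.8746 − 16.4621) = 0.120 × 3.4125 = 0.4095 W/m².
Total ΔF = 6.4394 + 0.4095 = 6.8489 W/m².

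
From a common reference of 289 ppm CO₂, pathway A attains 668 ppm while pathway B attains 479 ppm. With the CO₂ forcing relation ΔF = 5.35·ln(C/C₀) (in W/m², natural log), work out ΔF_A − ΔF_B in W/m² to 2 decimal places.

ΔF_A = 5.35 ln(668/289) = 5.35 × 0.83786 = 4.4826 W/m².
ΔF_B = 5.35 ln(479/289) = 5.35 × 0.50527 = 2.7032 W/m².
Difference: 4.4826 − 2.7032 = 1.7794 W/m².
(Equivalently, ΔF_A − ΔF_B = 5.35 ln(668/479) = 5.35 × 0.33259 = 1.7794 W/m².)

ΔF_A − ΔF_B = 1.78 W/m²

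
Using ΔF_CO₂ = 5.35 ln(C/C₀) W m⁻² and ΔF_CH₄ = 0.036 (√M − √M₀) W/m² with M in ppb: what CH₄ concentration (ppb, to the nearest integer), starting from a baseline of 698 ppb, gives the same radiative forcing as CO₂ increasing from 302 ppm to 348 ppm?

CO₂ forcing: 5.35 × ln(348/302) = 5.35 × 0.141775 = 0.75850 W/m².
Set 0.036(√M − √698) = 0.75850: √M = 0.75850/0.036 + √698 = 21.0694 + 26.4197 = 47.4891.
M = (47.4891)² = 2255.21 ppb.

M ≈ 2255 ppb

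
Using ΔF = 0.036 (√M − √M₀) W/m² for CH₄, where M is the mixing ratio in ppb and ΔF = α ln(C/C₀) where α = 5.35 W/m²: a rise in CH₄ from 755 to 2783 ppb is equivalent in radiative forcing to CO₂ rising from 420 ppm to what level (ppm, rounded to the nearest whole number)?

C ≈ 498 ppm

CH₄ forcing: 0.036 × (√2783 − √755) = 0.036 × (52.7541 − 27.4773) = 0.036 × 25.2768 = 0.90996 W/m².
Set 5.35 ln(C/420) = 0.90996: ln(C/420) = 0.90996/5.35 = 0.17009, so C = 420 × e^0.17009 = 420 × 1.18541 = 497.87 ppm.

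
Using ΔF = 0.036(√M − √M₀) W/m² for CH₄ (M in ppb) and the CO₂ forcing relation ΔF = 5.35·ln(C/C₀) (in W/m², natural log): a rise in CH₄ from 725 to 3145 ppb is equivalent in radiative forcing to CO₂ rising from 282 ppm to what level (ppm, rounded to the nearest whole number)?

C ≈ 343 ppm

CH₄ forcing: 0.036 × (√3145 − √725) = 0.036 × (56.0803 − 26.9258) = 0.036 × 29.1545 = 1.04956 W/m².
Set 5.35 ln(C/282) = 1.04956: ln(C/282) = 1.04956/5.35 = 0.19618, so C = 282 × e^0.19618 = 282 × 1.21675 = 343.12 ppm.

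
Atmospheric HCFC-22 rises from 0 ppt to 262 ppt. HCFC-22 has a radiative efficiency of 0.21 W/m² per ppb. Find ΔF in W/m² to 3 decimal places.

HCFC-22: Δ = 262 − 0 = 262 ppt = 0.262 ppb; ΔF = 0.21 × 0.262 = 0.0550 W/m².

ΔF = 0.055 W/m²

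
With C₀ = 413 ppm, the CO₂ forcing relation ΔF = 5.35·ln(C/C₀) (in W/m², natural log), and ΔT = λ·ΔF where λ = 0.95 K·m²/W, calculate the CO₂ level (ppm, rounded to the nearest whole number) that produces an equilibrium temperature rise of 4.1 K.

C ≈ 925 ppm

Required forcing: ΔF = ΔT/λ = 4.1/0.95 = 4.3158 W/m².
Then ln(C/413) = ΔF/5.35 = 4.3158/5.35 = 0.80669.
So C = 413 × e^0.80669 = 413 × 2.24048 = 925.32 ppm.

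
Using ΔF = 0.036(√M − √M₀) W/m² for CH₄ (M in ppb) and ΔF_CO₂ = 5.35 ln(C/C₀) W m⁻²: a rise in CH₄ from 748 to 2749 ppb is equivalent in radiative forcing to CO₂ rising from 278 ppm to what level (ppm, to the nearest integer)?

CH₄ forcing: 0.036 × (√2749 − √748) = 0.036 × (52.4309 − 27.3496) = 0.036 × 25.0813 = 0.90293 W/m².
Set 5.35 ln(C/278) = 0.90293: ln(C/278) = 0.90293/5.35 = 0.16877, so C = 278 × e^0.16877 = 278 × 1.18385 = 329.11 ppm.

C ≈ 329 ppm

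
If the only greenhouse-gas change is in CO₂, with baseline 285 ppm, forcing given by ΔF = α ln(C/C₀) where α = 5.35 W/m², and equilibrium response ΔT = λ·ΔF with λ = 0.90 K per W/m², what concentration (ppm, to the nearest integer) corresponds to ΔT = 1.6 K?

Required forcing: ΔF = ΔT/λ = 1.6/0.90 = 1.7778 W/m².
Then ln(C/285) = ΔF/5.35 = 1.7778/5.35 = 0.33230.
So C = 285 × e^0.33230 = 285 × 1.39417 = 397.34 ppm.

C ≈ 397 ppm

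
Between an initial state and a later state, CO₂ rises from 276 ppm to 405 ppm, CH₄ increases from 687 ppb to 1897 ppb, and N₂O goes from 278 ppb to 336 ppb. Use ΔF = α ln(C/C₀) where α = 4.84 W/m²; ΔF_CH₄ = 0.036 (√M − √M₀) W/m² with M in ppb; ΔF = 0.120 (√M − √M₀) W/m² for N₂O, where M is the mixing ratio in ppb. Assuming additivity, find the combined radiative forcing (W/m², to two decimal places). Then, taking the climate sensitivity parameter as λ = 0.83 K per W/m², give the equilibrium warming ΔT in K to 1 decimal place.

ΔF = 2.68 W/m²; ΔT = 2.2 K

CO₂: 4.84 × ln(405/276) = 4.84 × ln(1.46739) = 4.84 × 0.38349 = 1.8561 W/m².
CH₄: 0.036 × (√1897 − √687) = 0.036 × (43.5546 − 26.2107) = 0.036 × 17.3439 = 0.6244 W/m².
N₂O: 0.120 × (√336 − √278) = 0.120 × (18.3303 − 16.6733) = 0.120 × 1.6570 = 0.1988 W/m².
Total ΔF = 1.8561 + 0.6244 + 0.1988 = 2.6793 W/m².
ΔT = λ ΔF = 0.83 × 2.68 = 2.2244 K.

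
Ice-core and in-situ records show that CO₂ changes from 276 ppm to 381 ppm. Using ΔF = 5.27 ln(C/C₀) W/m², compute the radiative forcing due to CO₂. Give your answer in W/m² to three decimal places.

CO₂: 5.27 × ln(381/276) = 5.27 × ln(1.38043) = 5.27 × 0.32240 = 1.6990 W/m².

ΔF = 1.699 W/m²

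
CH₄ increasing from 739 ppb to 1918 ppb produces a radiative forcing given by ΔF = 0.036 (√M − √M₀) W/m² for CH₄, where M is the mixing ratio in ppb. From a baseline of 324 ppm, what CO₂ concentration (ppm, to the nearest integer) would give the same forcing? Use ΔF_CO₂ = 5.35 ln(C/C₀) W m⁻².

C ≈ 362 ppm

CH₄ forcing: 0.036 × (√1918 − √739) = 0.036 × (43.7950 − 27.1846) = 0.036 × 16.6104 = 0.59797 W/m².
Set 5.35 ln(C/324) = 0.59797: ln(C/324) = 0.59797/5.35 = 0.11177, so C = 324 × e^0.11177 = 324 × 1.11826 = 362.32 ppm.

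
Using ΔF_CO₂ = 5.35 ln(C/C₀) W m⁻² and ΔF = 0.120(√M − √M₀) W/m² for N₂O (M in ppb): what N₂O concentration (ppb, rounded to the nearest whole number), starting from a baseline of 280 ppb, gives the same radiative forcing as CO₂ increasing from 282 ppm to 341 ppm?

M ≈ 635 ppb

CO₂ forcing: 5.35 × ln(341/282) = 5.35 × 0.189975 = 1.01637 W/m².
Set 0.120(√M − √280) = 1.01637: √M = 1.01637/0.120 + √280 = 8.4698 + 16.7332 = 25.2030.
M = (25.2030)² = 635.19 ppb.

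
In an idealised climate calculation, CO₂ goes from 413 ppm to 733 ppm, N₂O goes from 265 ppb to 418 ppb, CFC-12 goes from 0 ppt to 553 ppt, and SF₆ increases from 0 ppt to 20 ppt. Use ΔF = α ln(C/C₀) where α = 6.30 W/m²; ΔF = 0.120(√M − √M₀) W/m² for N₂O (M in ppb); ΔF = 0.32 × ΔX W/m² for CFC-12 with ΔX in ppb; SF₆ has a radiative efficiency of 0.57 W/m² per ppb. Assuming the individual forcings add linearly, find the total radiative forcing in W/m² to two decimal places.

CO₂: 6.30 × ln(733/413) = 6.30 × ln(1.77482) = 6.30 × 0.57370 = 3.6143 W/m².
N₂O: 0.120 × (√418 − √265) = 0.120 × (20.4450 − 16.2788) = 0.120 × 4.1662 = 0.4999 W/m².
CFC-12: Δ = 553 − 0 = 553 ppt = 0.553 ppb; ΔF = 0.32 × 0.553 = 0.1770 W/m².
SF₆: Δ = 20 − 0 = 20 ppt = 0.020 ppb; ΔF = 0.57 × 0.020 = 0.0114 W/m².
Total ΔF = 3.6143 + 0.4999 + 0.1770 + 0.0114 = 4.3026 W/m².

ΔF = 4.30 W/m²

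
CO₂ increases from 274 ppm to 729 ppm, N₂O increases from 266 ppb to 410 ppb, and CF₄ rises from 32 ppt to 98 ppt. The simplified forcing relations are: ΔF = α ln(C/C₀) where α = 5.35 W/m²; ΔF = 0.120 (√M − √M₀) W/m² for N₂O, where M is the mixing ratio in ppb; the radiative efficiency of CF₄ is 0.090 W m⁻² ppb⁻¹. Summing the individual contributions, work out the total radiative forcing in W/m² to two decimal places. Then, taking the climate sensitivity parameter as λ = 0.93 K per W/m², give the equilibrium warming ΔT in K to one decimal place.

ΔF = 5.71 W/m²; ΔT = 5.3 K

CO₂: 5.35 × ln(729/274) = 5.35 × ln(2.66058) = 5.35 × 0.97854 = 5.2352 W/m².
N₂O: 0.120 × (√410 − √266) = 0.120 × (20.2485 − 16.3095) = 0.120 × 3.9390 = 0.4727 W/m².
CF₄: Δ = 98 − 32 = 66 ppt = 0.066 ppb; ΔF = 0.090 × 0.066 = 0.0059 W/m².
Total ΔF = 5.2352 + 0.4727 + 0.0059 = 5.7138 W/m².
ΔT = λ ΔF = 0.93 × 5.71 = 5.3103 K.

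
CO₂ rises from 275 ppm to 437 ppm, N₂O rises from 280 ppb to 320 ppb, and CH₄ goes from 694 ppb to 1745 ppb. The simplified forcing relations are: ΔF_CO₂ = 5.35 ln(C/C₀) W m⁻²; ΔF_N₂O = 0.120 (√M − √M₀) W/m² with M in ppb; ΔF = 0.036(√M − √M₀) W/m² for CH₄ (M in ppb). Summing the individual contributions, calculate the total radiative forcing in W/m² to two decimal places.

ΔF = 3.17 W/m²

CO₂: 5.35 × ln(437/275) = 5.35 × ln(1.58909) = 5.35 × 0.46316 = 2.4779 W/m².
N₂O: 0.120 × (√320 − √280) = 0.120 × (17.8885 − 16.7332) = 0.120 × 1.1553 = 0.1386 W/m².
CH₄: 0.036 × (√1745 − √694) = 0.036 × (41.7732 − 26.3439) = 0.036 × 15.4293 = 0.5555 W/m².
Total ΔF = 2.4779 + 0.1386 + 0.5555 = 3.1720 W/m².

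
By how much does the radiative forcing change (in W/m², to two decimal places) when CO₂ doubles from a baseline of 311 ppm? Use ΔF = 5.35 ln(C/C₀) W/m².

ΔF = 5.35 × ln(2) = 5.35 × 0.69315 = 3.7084 W/m².

ΔF = 3.71 W/m²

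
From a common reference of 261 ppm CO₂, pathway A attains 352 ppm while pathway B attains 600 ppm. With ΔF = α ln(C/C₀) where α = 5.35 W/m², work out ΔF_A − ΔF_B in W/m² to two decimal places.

ΔF_A − ΔF_B = -2.85 W/m²

ΔF_A = 5.35 ln(352/261) = 5.35 × 0.29911 = 1.6002 W/m².
ΔF_B = 5.35 ln(600/261) = 5.35 × 0.83241 = 4.4534 W/m².
Difference: 1.6002 − 4.4534 = -2.8532 W/m².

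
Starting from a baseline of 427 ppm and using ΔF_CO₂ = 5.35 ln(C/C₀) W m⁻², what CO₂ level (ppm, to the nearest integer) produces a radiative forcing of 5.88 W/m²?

C ≈ 1282 ppm

Set 5.35 ln(C/427) = 5.88, so ln(C/427) = 5.88/5.35 = 1.09907.
Then C/427 = e^1.09907 = 3.00137, giving C = 427 × 3.00137 = 1281.58 ppm.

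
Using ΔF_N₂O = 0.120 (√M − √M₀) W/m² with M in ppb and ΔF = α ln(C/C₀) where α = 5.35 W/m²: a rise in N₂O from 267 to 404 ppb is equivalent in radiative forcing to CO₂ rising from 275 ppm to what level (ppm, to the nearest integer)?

C ≈ 299 ppm

N₂O forcing: 0.120 × (√404 − √267) = 0.120 × (20.0998 − 16.3401) = 0.120 × 3.7597 = 0.45116 W/m².
Set 5.35 ln(C/275) = 0.45116: ln(C/275) = 0.45116/5.35 = 0.08433, so C = 275 × e^0.08433 = 275 × 1.08799 = 299.20 ppm.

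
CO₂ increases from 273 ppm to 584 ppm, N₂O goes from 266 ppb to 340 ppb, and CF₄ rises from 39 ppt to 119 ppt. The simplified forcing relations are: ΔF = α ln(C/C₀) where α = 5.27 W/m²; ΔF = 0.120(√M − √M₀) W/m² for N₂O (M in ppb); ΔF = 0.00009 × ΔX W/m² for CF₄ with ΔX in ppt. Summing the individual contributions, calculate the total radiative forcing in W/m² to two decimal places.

ΔF = 4.27 W/m²

CO₂: 5.27 × ln(584/273) = 5.27 × ln(2.13919) = 5.27 × 0.76043 = 4.0075 W/m².
N₂O: 0.120 × (√340 − √266) = 0.120 × (18.4391 − 16.3095) = 0.120 × 2.1296 = 0.2556 W/m².
CF₄: ΔF = 0.00009 × (119 − 39) = 0.00009 × 80 = 0.0072 W/m².
Total ΔF = 4.0075 + 0.2556 + 0.0072 = 4.2703 W/m².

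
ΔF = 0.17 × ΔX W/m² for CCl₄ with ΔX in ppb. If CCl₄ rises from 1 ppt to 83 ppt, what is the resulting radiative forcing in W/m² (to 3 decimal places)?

ΔF = 0.014 W/m²

CCl₄: Δ = 83 − 1 = 82 ppt = 0.082 ppb; ΔF = 0.17 × 0.082 = 0.0139 W/m².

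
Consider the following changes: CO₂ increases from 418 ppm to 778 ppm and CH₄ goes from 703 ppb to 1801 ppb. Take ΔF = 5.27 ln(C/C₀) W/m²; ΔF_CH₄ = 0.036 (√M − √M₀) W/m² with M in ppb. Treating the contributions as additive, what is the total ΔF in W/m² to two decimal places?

CO₂: 5.27 × ln(778/418) = 5.27 × ln(1.86124) = 5.27 × 0.62124 = 3.2739 W/m².
CH₄: 0.036 × (√1801 − √703) = 0.036 × (42.4382 − 26.5141) = 0.036 × 15.9241 = 0.5733 W/m².
Total ΔF = 3.2739 + 0.5733 = 3.8472 W/m².

ΔF = 3.85 W/m²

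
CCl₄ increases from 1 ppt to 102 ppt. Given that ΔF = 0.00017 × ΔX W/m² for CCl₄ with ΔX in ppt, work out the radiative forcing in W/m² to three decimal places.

CCl₄: ΔF = 0.00017 × (102 − 1) = 0.00017 × 101 = 0.0172 W/m².

ΔF = 0.017 W/m²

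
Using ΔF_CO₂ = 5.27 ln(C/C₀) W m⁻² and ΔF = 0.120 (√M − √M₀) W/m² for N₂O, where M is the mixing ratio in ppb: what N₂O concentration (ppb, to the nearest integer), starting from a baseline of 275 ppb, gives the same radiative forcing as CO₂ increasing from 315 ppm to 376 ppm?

M ≈ 593 ppb

CO₂ forcing: 5.27 × ln(376/315) = 5.27 × 0.177017 = 0.93288 W/m².
Set 0.120(√M − √275) = 0.93288: √M = 0.93288/0.120 + √275 = 7.7740 + 16.5831 = 24.3571.
M = (24.3571)² = 593.27 ppb.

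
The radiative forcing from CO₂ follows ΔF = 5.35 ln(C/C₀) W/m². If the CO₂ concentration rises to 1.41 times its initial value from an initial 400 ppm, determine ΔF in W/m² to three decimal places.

ΔF = 1.838 W/m²

Because the forcing depends only on the ratio C/C₀, the initial concentration does not enter.
ΔF = 5.35 × ln(1.41) = 5.35 × 0.34359 = 1.8382 W/m².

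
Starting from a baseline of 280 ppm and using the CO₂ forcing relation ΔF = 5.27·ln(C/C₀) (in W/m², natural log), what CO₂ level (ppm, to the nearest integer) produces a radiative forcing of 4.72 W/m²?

Set 5.27 ln(C/280) = 4.72, so ln(C/280) = 4.72/5.27 = 0.89564.
Then C/280 = e^0.89564 = 2.44890, giving C = 280 × 2.44890 = 685.69 ppm.

C ≈ 686 ppm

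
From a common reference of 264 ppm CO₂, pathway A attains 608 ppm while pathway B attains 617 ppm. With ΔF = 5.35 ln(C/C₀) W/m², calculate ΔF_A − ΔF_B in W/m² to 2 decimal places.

ΔF_A = 5.35 ln(608/264) = 5.35 × 0.83423 = 4.4631 W/m².
ΔF_B = 5.35 ln(617/264) = 5.35 × 0.84892 = 4.5417 W/m².
Difference: 4.4631 − 4.5417 = -0.0786 W/m².
(Equivalently, ΔF_A − ΔF_B = 5.35 ln(608/617) = 5.35 × -0.01469 = -0.0786 W/m².)

ΔF_A − ΔF_B = -0.08 W/m²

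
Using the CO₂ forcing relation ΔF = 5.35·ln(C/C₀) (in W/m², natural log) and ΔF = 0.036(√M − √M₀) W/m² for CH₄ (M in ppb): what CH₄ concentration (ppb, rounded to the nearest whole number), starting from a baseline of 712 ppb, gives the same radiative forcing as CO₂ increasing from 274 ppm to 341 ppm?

CO₂ forcing: 5.35 × ln(341/274) = 5.35 × 0.218754 = 1.17033 W/m².
Set 0.036(√M − √712) = 1.17033: √M = 1.17033/0.036 + √712 = 32.5092 + 26.6833 = 59.1925.
M = (59.1925)² = 3503.75 ppb.

M ≈ 3504 ppb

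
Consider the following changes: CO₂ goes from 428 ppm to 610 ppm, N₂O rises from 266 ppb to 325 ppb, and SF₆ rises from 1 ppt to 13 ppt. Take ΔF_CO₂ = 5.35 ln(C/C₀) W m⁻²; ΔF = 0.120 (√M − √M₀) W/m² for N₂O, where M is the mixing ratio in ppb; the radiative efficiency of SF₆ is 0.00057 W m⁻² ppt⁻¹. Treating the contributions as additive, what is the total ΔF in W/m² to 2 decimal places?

CO₂: 5.35 × ln(610/428) = 5.35 × ln(1.42523) = 5.35 × 0.35433 = 1.8957 W/m².
N₂O: 0.120 × (√325 − √266) = 0.120 × (18.0278 − 16.3095) = 0.120 × 1.7183 = 0.2062 W/m².
SF₆: ΔF = 0.00057 × (13 − 1) = 0.00057 × 12 = 0.0068 W/m².
Total ΔF = 1.8957 + 0.2062 + 0.0068 = 2.1087 W/m².

ΔF = 2.11 W/m²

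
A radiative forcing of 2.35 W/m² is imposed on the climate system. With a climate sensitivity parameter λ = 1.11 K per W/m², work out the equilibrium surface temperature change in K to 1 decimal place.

ΔT = 2.6 K

ΔT = λ ΔF = 1.11 × 2.35 = 2.6085 K.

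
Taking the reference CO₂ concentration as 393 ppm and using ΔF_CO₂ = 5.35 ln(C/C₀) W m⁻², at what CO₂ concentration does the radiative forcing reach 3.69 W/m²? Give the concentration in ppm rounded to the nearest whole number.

Set 5.35 ln(C/393) = 3.69, so ln(C/393) = 3.69/5.35 = 0.68972.
Then C/393 = e^0.68972 = 1.99316, giving C = 393 × 1.99316 = 783.31 ppm.

C ≈ 783 ppm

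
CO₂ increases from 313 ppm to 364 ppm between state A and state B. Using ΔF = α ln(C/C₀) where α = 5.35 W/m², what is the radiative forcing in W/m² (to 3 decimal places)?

CO₂ absorption bands are partially saturated, so forcing scales with the logarithm of the concentration ratio.
CO₂: 5.35 × ln(364/313) = 5.35 × ln(1.16294) = 5.35 × 0.15095 = 0.8076 W/m².

ΔF = 0.808 W/m²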